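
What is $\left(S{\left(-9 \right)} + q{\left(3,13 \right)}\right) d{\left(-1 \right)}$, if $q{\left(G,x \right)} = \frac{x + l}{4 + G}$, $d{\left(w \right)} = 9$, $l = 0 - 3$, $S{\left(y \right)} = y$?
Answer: $- \frac{477}{7} \approx -68.143$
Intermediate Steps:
$l = -3$ ($l = 0 - 3 = -3$)
$q{\left(G,x \right)} = \frac{-3 + x}{4 + G}$ ($q{\left(G,x \right)} = \frac{x - 3}{4 + G} = \frac{-3 + x}{4 + G}$)
$\left(S{\left(-9 \right)} + q{\left(3,13 \right)}\right) d{\left(-1 \right)} = \left(-9 + \frac{-3 + 13}{4 + 3}\right) 9 = \left(-9 + \frac{1}{7} \cdot 10\right) 9 = \left(-9 + \frac{10}{7}\right) 9 = \left(- \frac{53}{7}\right) 9 = - \frac{477}{7}$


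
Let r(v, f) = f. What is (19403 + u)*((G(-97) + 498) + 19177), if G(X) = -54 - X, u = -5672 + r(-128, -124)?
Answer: 268302826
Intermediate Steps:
u = -5796 (u = -5672 - 124 = -5796)
(19403 + u)*((G(-97) + 498) + 19177) = (19403 - 5796)*(((-54 - 1*(-97)) + 498) + 19177) = 13607*(((-54 + 97) + 498) + 19177) = 13607*((43 + 498) + 19177) = 13607*(541 + 19177) = 13607*19718 = 268302826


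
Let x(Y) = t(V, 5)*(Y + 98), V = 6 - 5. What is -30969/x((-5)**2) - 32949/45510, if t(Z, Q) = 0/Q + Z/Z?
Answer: -3830493/15170 ≈ -252.50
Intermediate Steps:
V = 1
t(Z, Q) = 1 (t(Z, Q) = 0 + 1 = 1)
x(Y) = 98 + Y (x(Y) = 1*(Y + 98) = 1*(98 + Y) = 98 + Y)
-30969/x((-5)**2) - 32949/45510 = -30969/(98 + (-5)**2) - 32949/45510 = -30969/(98 + 25) - 32949*1/45510 = -30969/123 - 10983/15170 = -30969*1/123 - 10983/15170 = -10323/41 - 10983/15170 = -3830493/15170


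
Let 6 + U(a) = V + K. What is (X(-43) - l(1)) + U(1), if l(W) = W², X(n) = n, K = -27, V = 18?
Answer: -59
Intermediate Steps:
U(a) = -15 (U(a) = -6 + (18 - 27) = -6 - 9 = -15)
(X(-43) - l(1)) + U(1) = (-43 - 1*1²) - 15 = (-43 - 1*1) - 15 = (-43 - 1) - 15 = -44 - 15 = -59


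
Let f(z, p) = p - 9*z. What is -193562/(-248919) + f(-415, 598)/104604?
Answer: 2369547275/2893102564 ≈ 0.81903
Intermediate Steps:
-193562/(-248919) + f(-415, 598)/104604 = -193562/(-248919) + (598 - 9*(-415))/104604 = -193562*(-1/248919) + (598 + 3735)*(1/104604) = 193562/248919 + 4333*(1/104604) = 193562/248919 + 4333/104604 = 2369547275/2893102564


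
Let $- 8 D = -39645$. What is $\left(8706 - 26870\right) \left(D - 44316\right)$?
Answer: $\frac{1429883703}{2} \approx 7.1494 \cdot 10^{8}$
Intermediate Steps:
$D = \frac{39645}{8}$ ($D = \left(- \frac{1}{8}\right) \left(-39645\right) = \frac{39645}{8} \approx 4955.6$)
$\left(8706 - 26870\right) \left(D - 44316\right) = \left(8706 - 26870\right) \left(\frac{39645}{8} - 44316\right) = \left(-18164\right) \left(- \frac{314883}{8}\right) = \frac{1429883703}{2}$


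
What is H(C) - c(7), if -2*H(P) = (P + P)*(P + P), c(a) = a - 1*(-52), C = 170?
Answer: -57859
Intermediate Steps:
c(a) = 52 + a (c(a) = a + 52 = 52 + a)
H(P) = -2*P² (H(P) = -(P + P)*(P + P)/2 = -2*P*2*P/2 = -2*P²)
H(C) - c(7) = -2*170² - (52 + 7) = -2*28900 - 1*59 = -57800 - 59 = -57859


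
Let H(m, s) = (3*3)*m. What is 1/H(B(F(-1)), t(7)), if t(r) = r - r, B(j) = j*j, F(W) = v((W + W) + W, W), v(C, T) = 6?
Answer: 1/324 ≈ 0.0030864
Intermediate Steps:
F(W) = 6
B(j) = j**2
t(r) = 0
H(m, s) = 9*m
1/H(B(F(-1)), t(7)) = 1/(9*6**2) = 1/(9*36) = 1/324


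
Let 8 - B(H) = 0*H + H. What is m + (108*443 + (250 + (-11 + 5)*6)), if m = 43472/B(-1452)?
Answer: 17552038/365 ≈ 48088.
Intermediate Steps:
B(H) = 8 - H (B(H) = 8 - (0*H + H) = 8 - (0 + H) = 8 - H)
m = 10868/365 (m = 43472/(8 - 1*(-1452)) = 43472/(8 + 1452) = 43472/1460 = 43472*(1/1460) = 10868/365 ≈ 29.775)
m + (108*443 + (250 + (-11 + 5)*6)) = 10868/365 + (108*443 + (250 + (-11 + 5)*6)) = 10868/365 + (47844 + (250 - 6*6)) = 10868/365 + (47844 + (250 - 36)) = 10868/365 + (47844 + 214) = 10868/365 + 48058 = 17552038/365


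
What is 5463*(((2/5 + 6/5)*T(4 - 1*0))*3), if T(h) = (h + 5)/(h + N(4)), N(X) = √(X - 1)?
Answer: 4720032/65 - 1180008*√3/65 ≈ 41172.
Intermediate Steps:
N(X) = √(-1 + X)
T(h) = (5 + h)/(h + √3) (T(h) = (h + 5)/(h + √(-1 + 4)) = (5 + h)/(h + √3))
5463*(((2/5 + 6/5)*T(4 - 1*0))*3) = 5463*(((2/5 + 6/5)*((5 + (4 - 1*0))/((4 - 1*0) + √3)))*3) = 5463*(((2*(⅕) + 6*(⅕))*((5 + (4 + 0))/((4 + 0) + √3)))*3) = 5463*(((⅖ + 6/5)*((5 + 4)/(4 + √3)))*3) = 5463*((8*(9/(4 + √3))/5)*3) = 5463*((72/(5*(4 + √3)))*3) = 5463*(216/(5*(4 + √3))) = 1180008/(5*(4 + √3))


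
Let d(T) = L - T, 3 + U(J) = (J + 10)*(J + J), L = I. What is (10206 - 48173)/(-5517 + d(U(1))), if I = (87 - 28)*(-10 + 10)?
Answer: 37967/5536 ≈ 6.8582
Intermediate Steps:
I = 0 (I = 59*0 = 0)
L = 0
U(J) = -3 + 2*J*(10 + J) (U(J) = -3 + (J + 10)*(J + J) = -3 + (10 + J)*(2*J) = -3 + 2*J*(10 + J))
d(T) = -T (d(T) = 0 - T = -T)
(10206 - 48173)/(-5517 + d(U(1))) = (10206 - 48173)/(-5517 - (-3 + 2*1**2 + 20*1)) = -37967/(-5517 - (-3 + 2*1 + 20)) = -37967/(-5517 - (-3 + 2 + 20)) = -37967/(-5517 - 1*19) = -37967/(-5517 - 19) = -37967/(-5536) = -37967*(-1/5536) = 37967/5536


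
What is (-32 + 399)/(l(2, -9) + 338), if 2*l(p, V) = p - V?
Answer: 734/687 ≈ 1.0684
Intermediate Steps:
l(p, V) = p/2 - V/2 (l(p, V) = (p - V)/2 = p/2 - V/2)
(-32 + 399)/(l(2, -9) + 338) = (-32 + 399)/(((½)*2 - ½*(-9)) + 338) = 367/((1 + 9/2) + 338) = 367/(11/2 + 338) = 367/(687/2) = 367*(2/687) = 734/687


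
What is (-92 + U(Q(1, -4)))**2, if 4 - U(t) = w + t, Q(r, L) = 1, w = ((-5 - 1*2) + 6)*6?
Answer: 6889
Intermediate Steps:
w = -6 (w = ((-5 - 2) + 6)*6 = (-7 + 6)*6 = -1*6 = -6)
U(t) = 10 - t (U(t) = 4 - (-6 + t) = 4 + (6 - t) = 10 - t)
(-92 + U(Q(1, -4)))**2 = (-92 + (10 - 1*1))**2 = (-92 + (10 - 1))**2 = (-92 + 9)**2 = (-83)**2 = 6889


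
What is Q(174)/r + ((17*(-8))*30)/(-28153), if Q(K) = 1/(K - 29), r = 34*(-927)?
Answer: 18646020647/128662306830 ≈ 0.14492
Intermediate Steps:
r = -31518
Q(K) = 1/(-29 + K)
Q(174)/r + ((17*(-8))*30)/(-28153) = 1/((-29 + 174)*(-31518)) + ((17*(-8))*30)/(-28153) = -1/31518/145 - 136*30*(-1/28153) = (1/145)*(-1/31518) - 4080*(-1/28153) = -1/4570110 + 4080/28153 = 18646020647/128662306830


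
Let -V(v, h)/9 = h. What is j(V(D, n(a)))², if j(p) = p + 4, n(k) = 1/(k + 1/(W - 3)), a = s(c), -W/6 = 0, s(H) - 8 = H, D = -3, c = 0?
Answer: 4225/529 ≈ 7.9868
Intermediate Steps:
s(H) = 8 + H
W = 0 (W = -6*0 = 0)
a = 8 (a = 8 + 0 = 8)
n(k) = 1/(-⅓ + k) (n(k) = 1/(k + 1/(0 - 3)) = 1/(k + 1/(-3)) = 1/(k - ⅓) = 1/(-⅓ + k))
V(v, h) = -9*h
j(p) = 4 + p
j(V(D, n(a)))² = (4 - 27/(-1 + 3*8))² = (4 - 27/(-1 + 24))² = (4 - 27/23)² = (65/23)² = 4225/529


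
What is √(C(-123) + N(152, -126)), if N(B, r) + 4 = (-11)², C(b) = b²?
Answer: 33*√14 ≈ 123.47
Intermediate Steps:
N(B, r) = 117 (N(B, r) = -4 + (-11)² = -4 + 121 = 117)
√(C(-123) + N(152, -126)) = √((-123)² + 117) = √(15129 + 117) = √15246 = 33*√14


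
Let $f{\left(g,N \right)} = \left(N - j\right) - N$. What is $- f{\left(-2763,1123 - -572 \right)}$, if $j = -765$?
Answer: $-765$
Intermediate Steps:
$f{\left(g,N \right)} = 765$ ($f{\left(g,N \right)} = \left(N - -765\right) - N = \left(N + 765\right) - N = \left(765 + N\right) - N = 765$)
$- f{\left(-2763,1123 - -572 \right)} = \left(-1\right) 765 = -765$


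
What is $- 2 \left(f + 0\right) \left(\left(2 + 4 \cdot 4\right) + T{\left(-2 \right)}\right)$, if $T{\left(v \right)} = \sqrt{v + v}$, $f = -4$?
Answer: $144 + 16 i \approx 144.0 + 16.0 i$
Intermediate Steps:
$T{\left(v \right)} = \sqrt{2} \sqrt{v}$ ($T{\left(v \right)} = \sqrt{2 v} = \sqrt{2} \sqrt{v}$)
$- 2 \left(f + 0\right) \left(\left(2 + 4 \cdot 4\right) + T{\left(-2 \right)}\right) = - 2 \left(-4 + 0\right) \left(\left(2 + 4 \cdot 4\right) + \sqrt{2} \sqrt{-2}\right) = \left(-2\right) \left(-4\right) \left(\left(2 + 16\right) + \sqrt{2} i \sqrt{2}\right) = 8 \left(18 + 2 i\right) = 144 + 16 i$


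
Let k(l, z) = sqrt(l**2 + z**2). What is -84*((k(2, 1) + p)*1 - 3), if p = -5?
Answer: 672 - 84*sqrt(5) ≈ 484.17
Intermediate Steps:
-84*((k(2, 1) + p)*1 - 3) = -84*((sqrt(2**2 + 1**2) - 5)*1 - 3) = -84*((sqrt(4 + 1) - 5)*1 - 3) = -84*((sqrt(5) - 5)*1 - 3) = -84*((-5 + sqrt(5))*1 - 3) = -84*((-5 + sqrt(5)) - 3) = -84*(-8 + sqrt(5)) = 672 - 84*sqrt(5)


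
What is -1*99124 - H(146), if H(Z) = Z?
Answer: -99270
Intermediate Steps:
-1*99124 - H(146) = -1*99124 - 1*146 = -99124 - 146 = -99270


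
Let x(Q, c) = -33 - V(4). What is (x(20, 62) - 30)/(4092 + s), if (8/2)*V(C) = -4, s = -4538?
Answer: 31/223 ≈ 0.13901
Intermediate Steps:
V(C) = -1 (V(C) = (¼)*(-4) = -1)
x(Q, c) = -32 (x(Q, c) = -33 - 1*(-1) = -33 + 1 = -32)
(x(20, 62) - 30)/(4092 + s) = (-32 - 30)/(4092 - 4538) = -62/(-446) = -62*(-1/446) = 31/223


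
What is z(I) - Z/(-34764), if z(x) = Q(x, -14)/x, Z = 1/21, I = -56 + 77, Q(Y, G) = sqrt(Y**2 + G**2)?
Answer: 1/730044 + sqrt(13)/3 ≈ 1.2019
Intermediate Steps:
Q(Y, G) = sqrt(G**2 + Y**2)
I = 21
Z = 1/21 ≈ 0.047619
z(x) = sqrt(196 + x**2)/x (z(x) = sqrt((-14)**2 + x**2)/x = sqrt(196 + x**2)/x)
z(I) - Z/(-34764) = sqrt(196 + 21**2)/21 - 1/(21*(-34764)) = sqrt(196 + 441)/21 - (-1)/(21*34764) = sqrt(637)/21 - 1*(-1/730044) = (7*sqrt(13))/21 + 1/730044 = sqrt(13)/3 + 1/730044 = 1/730044 + sqrt(13)/3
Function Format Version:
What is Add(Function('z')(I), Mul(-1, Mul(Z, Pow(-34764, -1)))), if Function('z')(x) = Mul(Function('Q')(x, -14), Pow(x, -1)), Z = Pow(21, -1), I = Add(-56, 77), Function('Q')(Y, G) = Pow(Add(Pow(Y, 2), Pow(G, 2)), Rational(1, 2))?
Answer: Add(Rational(1, 730044), Mul(Rational(1, 3), Pow(13, Rational(1, 2)))) ≈ 1.2019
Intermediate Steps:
Function('Q')(Y, G) = Pow(Add(Pow(G, 2), Pow(Y, 2)), Rational(1, 2))
I = 21
Z = Rational(1, 21) ≈ 0.047619
Function('z')(x) = Mul(Pow(x, -1), Pow(Add(196, Pow(x, 2)), Rational(1, 2))) (Function('z')(x) = Mul(Pow(Add(Pow(-14, 2), Pow(x, 2)), Rational(1, 2)), Pow(x, -1)) = Mul(Pow(Add(196, Pow(x, 2)), Rational(1, 2)), Pow(x, -1)) = Mul(Pow(x, -1), Pow(Add(196, Pow(x, 2)), Rational(1, 2))))
Add(Function('z')(I), Mul(-1, Mul(Z, Pow(-34764, -1)))) = Add(Mul(Pow(21, -1), Pow(Add(196, Pow(21, 2)), Rational(1, 2))), Mul(-1, Mul(Rational(1, 21), Pow(-34764, -1)))) = Add(Mul(Rational(1, 21), Pow(Add(196, 441), Rational(1, 2))), Mul(-1, Mul(Rational(1, 21), Rational(-1, 34764)))) = Add(Mul(Rational(1, 21), Pow(637, Rational(1, 2))), Mul(-1, Rational(-1, 730044))) = Add(Mul(Rational(1, 21), Mul(7, Pow(13, Rational(1, 2)))), Rational(1, 730044)) = Add(Mul(Rational(1, 3), Pow(13, Rational(1, 2))), Rational(1, 730044)) = Add(Rational(1, 730044), Mul(Rational(1, 3), Pow(13, Rational(1, 2))))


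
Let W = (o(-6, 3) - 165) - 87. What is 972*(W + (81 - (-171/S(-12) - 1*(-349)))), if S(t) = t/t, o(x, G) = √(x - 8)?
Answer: -339228 + 972*I*√14 ≈ -3.3923e+5 + 3636.9*I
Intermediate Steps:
o(x, G) = √(-8 + x)
S(t) = 1
W = -252 + I*√14 (W = (√(-8 - 6) - 165) - 87 = (√(-14) - 165) - 87 = (I*√14 - 165) - 87 = (-165 + I*√14) - 87 = -252 + I*√14 ≈ -252.0 + 3.7417*I)
972*(W + (81 - (-171/S(-12) - 1*(-349)))) = 972*((-252 + I*√14) + (81 - (-171/1 - 1*(-349)))) = 972*((-252 + I*√14) + (81 - (-171*1 + 349))) = 972*((-252 + I*√14) + (81 - (-171 + 349))) = 972*((-252 + I*√14) + (81 - 1*178)) = 972*((-252 + I*√14) + (81 - 178)) = 972*((-252 + I*√14) - 97) = 972*(-349 + I*√14) = -339228 + 972*I*√14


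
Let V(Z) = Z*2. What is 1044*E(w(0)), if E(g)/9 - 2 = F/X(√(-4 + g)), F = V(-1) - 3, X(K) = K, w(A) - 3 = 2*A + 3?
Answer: 18792 - 23490*√2 ≈ -14428.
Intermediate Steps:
w(A) = 6 + 2*A (w(A) = 3 + (2*A + 3) = 3 + (3 + 2*A) = 6 + 2*A)
V(Z) = 2*Z
F = -5 (F = 2*(-1) - 3 = -2 - 3 = -5)
E(g) = 18 - 45/√(-4 + g) (E(g) = 18 + 9*(-5/√(-4 + g)) = 18 - 45/√(-4 + g))
1044*E(w(0)) = 1044*(18 - 45/√(-4 + (6 + 2*0))) = 1044*(18 - 45/√(-4 + (6 + 0))) = 1044*(18 - 45/√(-4 + 6)) = 1044*(18 - 45*√2/2) = 18792 - 23490*√2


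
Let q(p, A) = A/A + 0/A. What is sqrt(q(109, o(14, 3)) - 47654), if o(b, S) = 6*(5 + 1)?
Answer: I*sqrt(47653) ≈ 218.3*I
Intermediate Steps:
o(b, S) = 36 (o(b, S) = 6*6 = 36)
q(p, A) = 1 (q(p, A) = 1 + 0 = 1)
sqrt(q(109, o(14, 3)) - 47654) = sqrt(1 - 47654) = sqrt(-47653) = I*sqrt(47653)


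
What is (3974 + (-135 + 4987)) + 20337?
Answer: 29163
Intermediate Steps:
(3974 + (-135 + 4987)) + 20337 = (3974 + 4852) + 20337 = 8826 + 20337 = 29163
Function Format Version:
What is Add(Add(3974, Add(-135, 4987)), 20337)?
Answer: 29163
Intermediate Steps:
Add(Add(3974, Add(-135, 4987)), 20337) = Add(Add(3974, 4852), 20337) = Add(8826, 20337) = 29163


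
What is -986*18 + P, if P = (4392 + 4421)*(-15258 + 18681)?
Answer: 30149151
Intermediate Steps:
P = 30166899 (P = 8813*3423 = 30166899)
-986*18 + P = -986*18 + 30166899 = -17748 + 30166899 = 30149151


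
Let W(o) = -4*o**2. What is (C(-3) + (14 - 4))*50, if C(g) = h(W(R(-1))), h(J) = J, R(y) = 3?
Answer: -1300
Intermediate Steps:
C(g) = -36 (C(g) = -4*3**2 = -4*9 = -36)
(C(-3) + (14 - 4))*50 = (-36 + (14 - 4))*50 = (-36 + 10)*50 = -26*50 = -1300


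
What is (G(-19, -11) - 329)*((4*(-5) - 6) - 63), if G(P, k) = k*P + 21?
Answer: 8811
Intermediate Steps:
G(P, k) = 21 + P*k (G(P, k) = P*k + 21 = 21 + P*k)
(G(-19, -11) - 329)*((4*(-5) - 6) - 63) = ((21 - 19*(-11)) - 329)*((4*(-5) - 6) - 63) = ((21 + 209) - 329)*((-20 - 6) - 63) = (230 - 329)*(-26 - 63) = -99*(-89) = 8811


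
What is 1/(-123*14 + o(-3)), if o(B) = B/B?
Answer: -1/1721 ≈ -0.00058106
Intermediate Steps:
o(B) = 1
1/(-123*14 + o(-3)) = 1/(-123*14 + 1) = 1/(-1722 + 1) = 1/(-1721) = -1/1721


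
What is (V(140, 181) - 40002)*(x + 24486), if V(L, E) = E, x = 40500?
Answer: -2587807506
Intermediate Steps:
(V(140, 181) - 40002)*(x + 24486) = (181 - 40002)*(40500 + 24486) = -39821*64986 = -2587807506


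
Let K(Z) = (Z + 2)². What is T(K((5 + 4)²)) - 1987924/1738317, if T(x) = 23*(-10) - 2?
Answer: -405277468/1738317 ≈ -233.14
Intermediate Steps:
K(Z) = (2 + Z)²
T(x) = -232 (T(x) = -230 - 2 = -232)
T(K((5 + 4)²)) - 1987924/1738317 = -232 - 1987924/1738317 = -405277468/1738317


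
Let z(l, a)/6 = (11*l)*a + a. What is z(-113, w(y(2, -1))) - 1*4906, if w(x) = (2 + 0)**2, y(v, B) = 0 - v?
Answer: -34714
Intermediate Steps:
y(v, B) = -v
w(x) = 4 (w(x) = 2**2 = 4)
z(l, a) = 6*a + 66*a*l (z(l, a) = 6*((11*l)*a + a) = 6*(11*a*l + a) = 6*(a + 11*a*l) = 6*a + 66*a*l)
z(-113, w(y(2, -1))) - 1*4906 = 6*4*(1 + 11*(-113)) - 1*4906 = 6*4*(1 - 1243) - 4906 = 6*4*(-1242) - 4906 = -29808 - 4906 = -34714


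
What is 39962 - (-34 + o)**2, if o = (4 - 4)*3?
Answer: 38806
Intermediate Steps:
o = 0 (o = 0*3 = 0)
39962 - (-34 + o)**2 = 39962 - (-34 + 0)**2 = 39962 - 1*(-34)**2 = 39962 - 1*1156 = 39962 - 1156 = 38806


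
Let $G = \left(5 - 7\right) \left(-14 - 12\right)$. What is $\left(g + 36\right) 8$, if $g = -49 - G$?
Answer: $-520$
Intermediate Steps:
$G = 52$ ($G = \left(-2\right) \left(-26\right) = 52$)
$g = -101$ ($g = -49 - 52 = -101$)
$\left(g + 36\right) 8 = \left(-101 + 36\right) 8 = \left(-65\right) 8 = -520$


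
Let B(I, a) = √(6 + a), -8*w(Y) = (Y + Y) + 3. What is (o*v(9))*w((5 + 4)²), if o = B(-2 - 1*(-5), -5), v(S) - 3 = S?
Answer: -495/2 ≈ -247.50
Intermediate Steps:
v(S) = 3 + S
w(Y) = -3/8 - Y/4 (w(Y) = -((Y + Y) + 3)/8 = -(2*Y + 3)/8 = -(3 + 2*Y)/8 = -3/8 - Y/4)
o = 1 (o = √(6 - 5) = √1 = 1)
(o*v(9))*w((5 + 4)²) = (1*(3 + 9))*(-3/8 - (5 + 4)²/4) = (1*12)*(-3/8 - ¼*9²) = 12*(-3/8 - ¼*81) = 12*(-3/8 - 81/4) = 12*(-165/8) = -495/2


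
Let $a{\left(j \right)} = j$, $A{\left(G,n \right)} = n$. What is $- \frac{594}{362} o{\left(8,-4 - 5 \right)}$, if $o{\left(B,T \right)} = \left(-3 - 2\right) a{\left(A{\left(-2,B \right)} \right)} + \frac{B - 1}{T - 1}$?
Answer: $\frac{120879}{1810} \approx 66.784$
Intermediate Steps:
$o{\left(B,T \right)} = - 5 B + \frac{-1 + B}{-1 + T}$ ($o{\left(B,T \right)} = \left(-3 - 2\right) B + \frac{B - 1}{T - 1} = - 5 B + \frac{-1 + B}{-1 + T}$)
$- \frac{594}{362} o{\left(8,-4 - 5 \right)} = - \frac{594}{362} \frac{-1 + 6 \cdot 8 - 40 \left(-4 - 5\right)}{-1 - 9} = \left(-594\right) \frac{1}{362} \frac{-1 + 48 - 40 \left(-4 - 5\right)}{-1 - 9} = - \frac{297 \frac{-1 + 48 - 40 \left(-9\right)}{-1 - 9}}{181} = - \frac{297 \frac{-1 + 48 + 360}{-10}}{181} = - \frac{297 \left(\left(- \frac{1}{10}\right) 407\right)}{181} = \left(- \frac{297}{181}\right) \left(- \frac{407}{10}\right) = \frac{120879}{1810}$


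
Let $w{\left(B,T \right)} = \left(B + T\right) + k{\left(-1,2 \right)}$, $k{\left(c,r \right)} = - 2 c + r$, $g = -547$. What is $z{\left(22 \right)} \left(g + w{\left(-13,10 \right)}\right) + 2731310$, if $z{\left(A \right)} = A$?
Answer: $2719298$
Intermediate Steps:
$k{\left(c,r \right)} = r - 2 c$
$w{\left(B,T \right)} = 4 + B + T$ ($w{\left(B,T \right)} = \left(B + T\right) + \left(2 - -2\right) = \left(B + T\right) + \left(2 + 2\right) = \left(B + T\right) + 4 = 4 + B + T$)
$z{\left(22 \right)} \left(g + w{\left(-13,10 \right)}\right) + 2731310 = 22 \left(-547 + \left(4 - 13 + 10\right)\right) + 2731310 = 22 \left(-547 + 1\right) + 2731310 = 22 \left(-546\right) + 2731310 = -12012 + 2731310 = 2719298$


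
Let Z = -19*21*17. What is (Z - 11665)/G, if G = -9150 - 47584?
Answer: 9224/28367 ≈ 0.32517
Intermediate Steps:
Z = -6783 (Z = -399*17 = -6783)
G = -56734
(Z - 11665)/G = (-6783 - 11665)/(-56734) = -18448*(-1/56734) = 9224/28367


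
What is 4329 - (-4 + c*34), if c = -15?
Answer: 4843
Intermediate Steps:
4329 - (-4 + c*34) = 4329 - (-4 - 15*34) = 4329 - (-4 - 510) = 4329 - 1*(-514) = 4329 + 514 = 4843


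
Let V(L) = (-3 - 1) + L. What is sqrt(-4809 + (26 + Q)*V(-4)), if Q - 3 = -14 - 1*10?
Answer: I*sqrt(4849) ≈ 69.635*I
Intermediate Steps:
V(L) = -4 + L
Q = -21 (Q = 3 + (-14 - 1*10) = 3 + (-14 - 10) = 3 - 24 = -21)
sqrt(-4809 + (26 + Q)*V(-4)) = sqrt(-4809 + (26 - 21)*(-4 - 4)) = sqrt(-4809 + 5*(-8)) = sqrt(-4809 - 40) = sqrt(-4849) = I*sqrt(4849)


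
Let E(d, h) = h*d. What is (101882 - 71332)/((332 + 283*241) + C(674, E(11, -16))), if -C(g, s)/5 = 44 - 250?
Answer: 6110/13913 ≈ 0.43916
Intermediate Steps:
E(d, h) = d*h
C(g, s) = 1030 (C(g, s) = -5*(44 - 250) = -5*(-206) = 1030)
(101882 - 71332)/((332 + 283*241) + C(674, E(11, -16))) = (101882 - 71332)/((332 + 283*241) + 1030) = 30550/((332 + 68203) + 1030) = 30550/(68535 + 1030) = 30550/69565 = 30550*(1/69565) = 6110/13913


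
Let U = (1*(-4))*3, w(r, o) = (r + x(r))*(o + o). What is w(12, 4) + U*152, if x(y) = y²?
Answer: -576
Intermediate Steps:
w(r, o) = 2*o*(r + r²) (w(r, o) = (r + r²)*(o + o) = (r + r²)*(2*o) = 2*o*(r + r²))
U = -12 (U = -4*3 = -12)
w(12, 4) + U*152 = 2*4*12*(1 + 12) - 12*152 = 2*4*12*13 - 1824 = 1248 - 1824 = -576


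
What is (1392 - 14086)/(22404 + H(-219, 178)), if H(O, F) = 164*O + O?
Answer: 12694/13731 ≈ 0.92448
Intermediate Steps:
H(O, F) = 165*O
(1392 - 14086)/(22404 + H(-219, 178)) = (1392 - 14086)/(22404 + 165*(-219)) = -12694/(22404 - 36135) = -12694/(-13731) = -12694*(-1/13731) = 12694/13731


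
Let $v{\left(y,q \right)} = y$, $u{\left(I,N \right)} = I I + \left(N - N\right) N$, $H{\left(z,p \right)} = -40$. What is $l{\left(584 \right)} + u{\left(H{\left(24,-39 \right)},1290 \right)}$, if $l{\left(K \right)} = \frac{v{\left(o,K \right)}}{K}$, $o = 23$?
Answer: $\frac{934423}{584} \approx 1600.0$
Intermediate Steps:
$u{\left(I,N \right)} = I^{2}$ ($u{\left(I,N \right)} = I^{2} + 0 N = I^{2} + 0 = I^{2}$)
$l{\left(K \right)} = \frac{23}{K}$
$l{\left(584 \right)} + u{\left(H{\left(24,-39 \right)},1290 \right)} = \frac{23}{584} + \left(-40\right)^{2} = 23 \cdot \frac{1}{584} + 1600 = \frac{23}{584} + 1600 = \frac{934423}{584}$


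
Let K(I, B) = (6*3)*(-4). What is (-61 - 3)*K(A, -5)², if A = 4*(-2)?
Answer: -331776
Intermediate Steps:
A = -8
K(I, B) = -72 (K(I, B) = 18*(-4) = -72)
(-61 - 3)*K(A, -5)² = (-61 - 3)*(-72)² = -64*5184 = -331776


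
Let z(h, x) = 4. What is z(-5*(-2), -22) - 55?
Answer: -51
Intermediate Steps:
z(-5*(-2), -22) - 55 = 4 - 55 = -51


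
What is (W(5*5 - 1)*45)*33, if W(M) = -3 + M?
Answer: 31185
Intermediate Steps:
(W(5*5 - 1)*45)*33 = ((-3 + (5*5 - 1))*45)*33 = ((-3 + (25 - 1))*45)*33 = ((-3 + 24)*45)*33 = (21*45)*33 = 945*33 = 31185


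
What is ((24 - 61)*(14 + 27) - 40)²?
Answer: 2424249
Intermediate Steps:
((24 - 61)*(14 + 27) - 40)² = (-37*41 - 40)² = (-1517 - 40)² = (-1557)² = 2424249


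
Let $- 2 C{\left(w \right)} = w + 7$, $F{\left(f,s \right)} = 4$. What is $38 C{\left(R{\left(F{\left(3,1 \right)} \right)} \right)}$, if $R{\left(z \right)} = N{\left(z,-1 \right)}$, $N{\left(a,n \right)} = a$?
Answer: $-209$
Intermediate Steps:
$R{\left(z \right)} = z$
$C{\left(w \right)} = - \frac{7}{2} - \frac{w}{2}$ ($C{\left(w \right)} = - \frac{w + 7}{2} = - \frac{7 + w}{2} = - \frac{7}{2} - \frac{w}{2}$)
$38 C{\left(R{\left(F{\left(3,1 \right)} \right)} \right)} = 38 \left(- \frac{7}{2} - 2\right) = 38 \left(- \frac{11}{2}\right) = -209$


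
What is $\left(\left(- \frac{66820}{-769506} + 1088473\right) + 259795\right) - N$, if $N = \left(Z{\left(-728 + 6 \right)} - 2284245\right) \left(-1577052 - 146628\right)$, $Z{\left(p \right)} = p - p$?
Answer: $- \frac{1514890323632673586}{384753} \approx -3.9373 \cdot 10^{12}$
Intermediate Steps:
$Z{\left(p \right)} = 0$
$N = 3937307421600$ ($N = \left(0 - 2284245\right) \left(-1577052 - 146628\right) = \left(-2284245\right) \left(-1723680\right) = 3937307421600$)
$\left(\left(- \frac{66820}{-769506} + 1088473\right) + 259795\right) - N = \left(\left(- \frac{66820}{-769506} + 1088473\right) + 259795\right) - 3937307421600 = \left(\left(\left(-66820\right) \left(- \frac{1}{769506}\right) + 1088473\right) + 259795\right) - 3937307421600 = \left(\left(\frac{33410}{384753} + 1088473\right) + 259795\right) - 3937307421600 = \left(\frac{418793285579}{384753} + 259795\right) - 3937307421600 = \frac{518750191214}{384753} - 3937307421600 = - \frac{1514890323632673586}{384753}$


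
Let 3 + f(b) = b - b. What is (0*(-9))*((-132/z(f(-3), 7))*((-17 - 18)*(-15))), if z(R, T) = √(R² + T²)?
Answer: 0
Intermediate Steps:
f(b) = -3 (f(b) = -3 + (b - b) = -3 + 0 = -3)
(0*(-9))*((-132/z(f(-3), 7))*((-17 - 18)*(-15))) = (0*(-9))*((-132/√((-3)² + 7²))*((-17 - 18)*(-15))) = 0*((-132/√(9 + 49))*(-35*(-15))) = 0*(-132*√58/58*525) = 0*(-66*√58/29*525) = 0*(-34650*√58/29) = 0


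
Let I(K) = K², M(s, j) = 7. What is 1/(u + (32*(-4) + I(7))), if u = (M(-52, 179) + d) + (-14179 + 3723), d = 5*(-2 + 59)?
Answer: -1/10243 ≈ -9.7628e-5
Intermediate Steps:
d = 285 (d = 5*57 = 285)
u = -10164 (u = (7 + 285) + (-14179 + 3723) = 292 - 10456 = -10164)
1/(u + (32*(-4) + I(7))) = 1/(-10164 + (32*(-4) + 7²)) = 1/(-10164 + (-128 + 49)) = 1/(-10164 - 79) = 1/(-10243) = -1/10243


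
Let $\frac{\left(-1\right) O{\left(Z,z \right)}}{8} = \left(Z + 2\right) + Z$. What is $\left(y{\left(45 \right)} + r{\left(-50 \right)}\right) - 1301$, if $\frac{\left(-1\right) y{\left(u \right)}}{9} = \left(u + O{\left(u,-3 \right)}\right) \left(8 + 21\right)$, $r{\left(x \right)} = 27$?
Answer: $179077$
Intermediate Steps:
$O{\left(Z,z \right)} = -16 - 16 Z$ ($O{\left(Z,z \right)} = - 8 \left(\left(Z + 2\right) + Z\right) = - 8 \left(\left(2 + Z\right) + Z\right) = - 8 \left(2 + 2 Z\right) = -16 - 16 Z$)
$y{\left(u \right)} = 4176 + 3915 u$ ($y{\left(u \right)} = - 9 \left(u - \left(16 + 16 u\right)\right) \left(8 + 21\right) = - 9 \left(-16 - 15 u\right) 29 = - 9 \left(-464 - 435 u\right) = 4176 + 3915 u$)
$\left(y{\left(45 \right)} + r{\left(-50 \right)}\right) - 1301 = \left(\left(4176 + 3915 \cdot 45\right) + 27\right) - 1301 = \left(\left(4176 + 176175\right) + 27\right) - 1301 = \left(180351 + 27\right) - 1301 = 180378 - 1301 = 179077$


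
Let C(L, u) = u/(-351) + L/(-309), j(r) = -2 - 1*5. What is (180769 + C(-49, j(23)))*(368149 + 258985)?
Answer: 4098539002243874/36153 ≈ 1.1337e+11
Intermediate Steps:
j(r) = -7 (j(r) = -2 - 5 = -7)
C(L, u) = -L/309 - u/351 (C(L, u) = u*(-1/351) + L*(-1/309) = -u/351 - L/309 = -L/309 - u/351)
(180769 + C(-49, j(23)))*(368149 + 258985) = (180769 + (-1/309*(-49) - 1/351*(-7)))*(368149 + 258985) = (180769 + (49/309 + 7/351))*627134 = (180769 + 6454/36153)*627134 = (6535348111/36153)*627134 = 4098539002243874/36153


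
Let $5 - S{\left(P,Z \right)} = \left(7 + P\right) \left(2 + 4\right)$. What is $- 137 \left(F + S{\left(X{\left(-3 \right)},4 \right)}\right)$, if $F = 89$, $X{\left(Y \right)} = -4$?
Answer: $-10412$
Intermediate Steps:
$S{\left(P,Z \right)} = -37 - 6 P$ ($S{\left(P,Z \right)} = 5 - \left(7 + P\right) \left(2 + 4\right) = 5 - \left(7 + P\right) 6 = 5 - \left(42 + 6 P\right) = -37 - 6 P$)
$- 137 \left(F + S{\left(X{\left(-3 \right)},4 \right)}\right) = - 137 \left(89 - 13\right) = \left(-137\right) 76 = -10412$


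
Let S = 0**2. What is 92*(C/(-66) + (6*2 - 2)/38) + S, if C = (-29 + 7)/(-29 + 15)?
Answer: 8786/399 ≈ 22.020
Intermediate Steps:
C = 11/7 (C = -22/(-14) = -22*(-1/14) = 11/7 ≈ 1.5714)
S = 0
92*(C/(-66) + (6*2 - 2)/38) + S = 92*((11/7)/(-66) + (6*2 - 2)/38) + 0 = 92*((11/7)*(-1/66) + (12 - 2)*(1/38)) + 0 = 92*(-1/42 + 10*(1/38)) + 0 = 92*(-1/42 + 5/19) + 0 = 92*(191/798) + 0 = 8786/399 + 0 = 8786/399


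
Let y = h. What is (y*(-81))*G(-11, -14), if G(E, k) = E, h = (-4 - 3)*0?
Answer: 0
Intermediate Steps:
h = 0 (h = -7*0 = 0)
y = 0
(y*(-81))*G(-11, -14) = (0*(-81))*(-11) = 0*(-11) = 0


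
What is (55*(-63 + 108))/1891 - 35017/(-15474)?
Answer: 104515297/29261334 ≈ 3.5718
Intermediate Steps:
(55*(-63 + 108))/1891 - 35017/(-15474) = (55*45)*(1/1891) - 35017*(-1/15474) = 2475*(1/1891) + 35017/15474 = 2475/1891 + 35017/15474 = 104515297/29261334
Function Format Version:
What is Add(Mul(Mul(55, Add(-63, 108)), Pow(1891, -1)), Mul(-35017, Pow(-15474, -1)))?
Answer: Rational(104515297, 29261334) ≈ 3.5718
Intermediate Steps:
Add(Mul(Mul(55, Add(-63, 108)), Pow(1891, -1)), Mul(-35017, Pow(-15474, -1))) = Add(Mul(Mul(55, 45), Rational(1, 1891)), Mul(-35017, Rational(-1, 15474))) = Add(Mul(2475, Rational(1, 1891)), Rational(35017, 15474)) = Add(Rational(2475, 1891), Rational(35017, 15474)) = Rational(104515297, 29261334)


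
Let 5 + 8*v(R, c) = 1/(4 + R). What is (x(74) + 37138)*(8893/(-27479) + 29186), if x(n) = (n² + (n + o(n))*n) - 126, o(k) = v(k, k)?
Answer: 3996699700800125/2857816 ≈ 1.3985e+9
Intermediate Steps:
v(R, c) = -5/8 + 1/(8*(4 + R))
o(k) = (-19 - 5*k)/(8*(4 + k))
x(n) = -126 + n² + n*(n + (-19 - 5*n)/(8*(4 + n))) (x(n) = (n² + (n + (-19 - 5*n)/(8*(4 + n)))*n) - 126 = (n² + n*(n + (-19 - 5*n)/(8*(4 + n)))) - 126 = -126 + n² + n*(n + (-19 - 5*n)/(8*(4 + n))))
(x(74) + 37138)*(8893/(-27479) + 29186) = ((-4032 - 1027*74 + 16*74³ + 59*74²)/(8*(4 + 74)) + 37138)*(8893/(-27479) + 29186) = ((⅛)*(-4032 - 75998 + 16*405224 + 59*5476)/78 + 37138)*(8893*(-1/27479) + 29186) = ((⅛)*(1/78)*(-4032 - 75998 + 6483584 + 323084) + 37138)*(-8893/27479 + 29186) = ((⅛)*(1/78)*6726638 + 37138)*(801993201/27479) = (3363319/312 + 37138)*(801993201/27479) = (14950375/312)*(801993201/27479) = 3996699700800125/2857816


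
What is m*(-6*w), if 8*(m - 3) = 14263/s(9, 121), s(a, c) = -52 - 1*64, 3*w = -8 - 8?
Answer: -11479/29 ≈ -395.83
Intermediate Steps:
w = -16/3 (w = (-8 - 8)/3 = (1/3)*(-16) = -16/3 ≈ -5.3333)
s(a, c) = -116 (s(a, c) = -52 - 64 = -116)
m = -11479/928 (m = 3 + (14263/(-116))/8 = 3 + (14263*(-1/116))/8 = 3 + (1/8)*(-14263/116) = 3 - 14263/928 = -11479/928 ≈ -12.370)
m*(-6*w) = -(-34437)*(-16)/(464*3) = -11479/928*32 = -11479/29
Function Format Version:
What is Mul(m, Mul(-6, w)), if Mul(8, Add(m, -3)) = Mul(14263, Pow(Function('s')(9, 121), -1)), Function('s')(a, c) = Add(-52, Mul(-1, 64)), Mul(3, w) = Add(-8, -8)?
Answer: Rational(-11479, 29) ≈ -395.83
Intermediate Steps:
w = Rational(-16, 3) (w = Mul(Rational(1, 3), Add(-8, -8)) = Mul(Rational(1, 3), -16) = Rational(-16, 3) ≈ -5.3333)
Function('s')(a, c) = -116 (Function('s')(a, c) = Add(-52, -64) = -116)
m = Rational(-11479, 928) (m = Add(3, Mul(Rational(1, 8), Mul(14263, Pow(-116, -1)))) = Add(3, Mul(Rational(1, 8), Mul(14263, Rational(-1, 116)))) = Add(3, Mul(Rational(1, 8), Rational(-14263, 116))) = Add(3, Rational(-14263, 928)) = Rational(-11479, 928) ≈ -12.370)
Mul(m, Mul(-6, w)) = Mul(Rational(-11479, 928), Mul(-6, Rational(-16, 3))) = Mul(Rational(-11479, 928), 32) = Rational(-11479, 29)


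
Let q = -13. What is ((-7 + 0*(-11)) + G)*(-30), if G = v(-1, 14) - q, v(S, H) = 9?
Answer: -450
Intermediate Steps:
G = 22 (G = 9 - 1*(-13) = 9 + 13 = 22)
((-7 + 0*(-11)) + G)*(-30) = ((-7 + 0*(-11)) + 22)*(-30) = ((-7 + 0) + 22)*(-30) = (-7 + 22)*(-30) = 15*(-30) = -450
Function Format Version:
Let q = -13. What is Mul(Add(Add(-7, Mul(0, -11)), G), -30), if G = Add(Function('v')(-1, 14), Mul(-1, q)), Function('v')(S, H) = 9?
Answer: -450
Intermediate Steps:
G = 22 (G = Add(9, Mul(-1, -13)) = Add(9, 13) = 22)
Mul(Add(Add(-7, Mul(0, -11)), G), -30) = Mul(Add(Add(-7, Mul(0, -11)), 22), -30) = Mul(Add(Add(-7, 0), 22), -30) = Mul(Add(-7, 22), -30) = Mul(15, -30) = -450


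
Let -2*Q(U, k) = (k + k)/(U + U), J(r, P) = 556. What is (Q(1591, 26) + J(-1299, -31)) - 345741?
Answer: -549189348/1591 ≈ -3.4519e+5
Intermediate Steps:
Q(U, k) = -k/(2*U) (Q(U, k) = -(k + k)/(2*(U + U)) = -2*k/(2*(2*U)) = -2*k*1/(2*U)/2 = -k/(2*U))
(Q(1591, 26) + J(-1299, -31)) - 345741 = (-½*26/1591 + 556) - 345741 = (-½*26*1/1591 + 556) - 345741 = (-13/1591 + 556) - 345741 = 884583/1591 - 345741 = -549189348/1591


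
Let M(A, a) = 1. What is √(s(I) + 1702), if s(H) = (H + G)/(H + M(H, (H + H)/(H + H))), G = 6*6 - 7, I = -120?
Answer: √492099/17 ≈ 41.265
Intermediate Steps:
G = 29 (G = 36 - 7 = 29)
s(H) = (29 + H)/(1 + H) (s(H) = (H + 29)/(H + 1) = (29 + H)/(1 + H))
√(s(I) + 1702) = √((29 - 120)/(1 - 120) + 1702) = √(-91/(-119) + 1702) = √(-1/119*(-91) + 1702) = √(13/17 + 1702) = √(28947/17) = √492099/17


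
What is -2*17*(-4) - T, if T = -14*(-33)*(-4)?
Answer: 1984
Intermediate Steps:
T = -1848 (T = 462*(-4) = -1848)
-2*17*(-4) - T = -2*17*(-4) - 1*(-1848) = -34*(-4) + 1848 = 136 + 1848 = 1984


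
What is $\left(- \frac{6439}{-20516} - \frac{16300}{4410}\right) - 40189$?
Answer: $- \frac{363642829565}{9047556} \approx -40192.0$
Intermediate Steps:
$\left(- \frac{6439}{-20516} - \frac{16300}{4410}\right) - 40189 = \left(\left(-6439\right) \left(- \frac{1}{20516}\right) - \frac{1630}{441}\right) - 40189 = \left(\frac{6439}{20516} - \frac{1630}{441}\right) - 40189 = - \frac{30601481}{9047556} - 40189 = - \frac{363642829565}{9047556}$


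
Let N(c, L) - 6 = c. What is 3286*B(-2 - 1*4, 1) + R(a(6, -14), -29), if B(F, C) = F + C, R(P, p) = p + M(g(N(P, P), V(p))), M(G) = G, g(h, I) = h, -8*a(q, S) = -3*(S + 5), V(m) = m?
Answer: -131651/8 ≈ -16456.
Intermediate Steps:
N(c, L) = 6 + c
a(q, S) = 15/8 + 3*S/8 (a(q, S) = -(-3)*(S + 5)/8 = -(-3)*(5 + S)/8 = -(-15 - 3*S)/8 = 15/8 + 3*S/8)
R(P, p) = 6 + P + p (R(P, p) = p + (6 + P) = 6 + P + p)
B(F, C) = C + F
3286*B(-2 - 1*4, 1) + R(a(6, -14), -29) = 3286*(1 + (-2 - 1*4)) + (6 + (15/8 + (3/8)*(-14)) - 29) = 3286*(1 + (-2 - 4)) + (6 + (15/8 - 21/4) - 29) = 3286*(1 - 6) + (6 - 27/8 - 29) = 3286*(-5) - 211/8 = -16430 - 211/8 = -131651/8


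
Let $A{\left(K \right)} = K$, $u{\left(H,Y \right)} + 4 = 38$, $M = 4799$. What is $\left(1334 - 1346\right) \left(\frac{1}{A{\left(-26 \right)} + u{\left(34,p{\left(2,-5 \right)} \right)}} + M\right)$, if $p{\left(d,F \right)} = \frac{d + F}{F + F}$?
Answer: $- \frac{115179}{2} \approx -57590.0$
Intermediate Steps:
$p{\left(d,F \right)} = \frac{F + d}{2 F}$
$u{\left(H,Y \right)} = 34$ ($u{\left(H,Y \right)} = -4 + 38 = 34$)
$\left(1334 - 1346\right) \left(\frac{1}{A{\left(-26 \right)} + u{\left(34,p{\left(2,-5 \right)} \right)}} + M\right) = \left(1334 - 1346\right) \left(\frac{1}{-26 + 34} + 4799\right) = - 12 \left(\frac{1}{8} + 4799\right) = \left(-12\right) \frac{38393}{8} = - \frac{115179}{2}$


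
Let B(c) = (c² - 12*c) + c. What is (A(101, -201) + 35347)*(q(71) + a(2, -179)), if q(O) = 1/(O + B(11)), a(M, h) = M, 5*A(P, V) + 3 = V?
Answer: 25243933/355 ≈ 71110.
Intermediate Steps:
A(P, V) = -⅗ + V/5
B(c) = c² - 11*c
q(O) = 1/O (q(O) = 1/(O + 11*(-11 + 11)) = 1/(O + 11*0) = 1/(O + 0) = 1/O)
(A(101, -201) + 35347)*(q(71) + a(2, -179)) = ((-⅗ + (⅕)*(-201)) + 35347)*(1/71 + 2) = ((-⅗ - 201/5) + 35347)*(1/71 + 2) = (-204/5 + 35347)*(143/71) = (176531/5)*(143/71) = 25243933/355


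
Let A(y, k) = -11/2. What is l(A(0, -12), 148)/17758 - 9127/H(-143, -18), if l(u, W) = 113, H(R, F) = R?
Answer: 12468725/195338 ≈ 63.832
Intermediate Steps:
A(y, k) = -11/2 (A(y, k) = -11*½ = -11/2)
l(A(0, -12), 148)/17758 - 9127/H(-143, -18) = 113/17758 - 9127/(-143) = 113*(1/17758) - 9127*(-1/143) = 113/17758 + 9127/143 = 12468725/195338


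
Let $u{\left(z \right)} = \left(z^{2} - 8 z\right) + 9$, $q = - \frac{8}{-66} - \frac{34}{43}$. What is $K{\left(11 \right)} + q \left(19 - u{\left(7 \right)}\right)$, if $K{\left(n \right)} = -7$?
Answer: $- \frac{26083}{1419} \approx -18.381$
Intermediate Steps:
$q = - \frac{950}{1419}$ ($q = \left(-8\right) \left(- \frac{1}{66}\right) - \frac{34}{43} = \frac{4}{33} - \frac{34}{43} = - \frac{950}{1419} \approx -0.66949$)
$u{\left(z \right)} = 9 + z^{2} - 8 z$
$K{\left(11 \right)} + q \left(19 - u{\left(7 \right)}\right) = -7 - \frac{950 \left(19 - \left(9 + 7^{2} - 56\right)\right)}{1419} = -7 - \frac{950 \left(19 - \left(9 + 49 - 56\right)\right)}{1419} = -7 - \frac{950 \left(19 - 2\right)}{1419} = -7 - \frac{16150}{1419} = - \frac{26083}{1419}$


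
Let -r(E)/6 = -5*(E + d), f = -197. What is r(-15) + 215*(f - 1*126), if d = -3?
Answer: -69985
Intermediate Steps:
r(E) = -90 + 30*E (r(E) = -(-30)*(E - 3) = -(-30)*(-3 + E) = -6*(15 - 5*E) = -90 + 30*E)
r(-15) + 215*(f - 1*126) = (-90 + 30*(-15)) + 215*(-197 - 1*126) = (-90 - 450) + 215*(-197 - 126) = -540 + 215*(-323) = -540 - 69445 = -69985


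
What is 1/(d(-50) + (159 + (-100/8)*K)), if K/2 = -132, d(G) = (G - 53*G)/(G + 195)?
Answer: 29/100831 ≈ 0.00028761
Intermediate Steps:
d(G) = -52*G/(195 + G) (d(G) = (-52*G)/(195 + G) = -52*G/(195 + G))
K = -264 (K = 2*(-132) = -264)
1/(d(-50) + (159 + (-100/8)*K)) = 1/(-52*(-50)/(195 - 50) + (159 - 100/8*(-264))) = 1/(-52*(-50)/145 + (159 - 100*⅛*(-264))) = 1/(-52*(-50)*1/145 + (159 - 25/2*(-264))) = 1/(520/29 + (159 + 3300)) = 1/(520/29 + 3459) = 1/(100831/29) = 29/100831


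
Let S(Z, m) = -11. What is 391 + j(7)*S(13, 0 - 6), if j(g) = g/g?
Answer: 380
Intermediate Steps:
j(g) = 1
391 + j(7)*S(13, 0 - 6) = 391 + 1*(-11) = 391 - 11 = 380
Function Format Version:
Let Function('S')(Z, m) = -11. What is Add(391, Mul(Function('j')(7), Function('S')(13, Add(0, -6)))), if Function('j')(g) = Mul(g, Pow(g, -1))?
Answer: 380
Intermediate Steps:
Function('j')(g) = 1
Add(391, Mul(Function('j')(7), Function('S')(13, Add(0, -6)))) = Add(391, Mul(1, -11)) = Add(391, -11) = 380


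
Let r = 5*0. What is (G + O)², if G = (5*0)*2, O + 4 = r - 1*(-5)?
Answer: 1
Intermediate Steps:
r = 0
O = 1 (O = -4 + (0 - 1*(-5)) = -4 + (0 + 5) = -4 + 5 = 1)
G = 0 (G = 0*2 = 0)
(G + O)² = (0 + 1)² = 1² = 1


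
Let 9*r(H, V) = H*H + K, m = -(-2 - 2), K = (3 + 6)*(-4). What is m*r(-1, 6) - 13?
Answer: -257/9 ≈ -28.556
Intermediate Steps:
K = -36 (K = 9*(-4) = -36)
m = 4 (m = -1*(-4) = 4)
r(H, V) = -4 + H**2/9 (r(H, V) = (H*H - 36)/9 = (H**2 - 36)/9 = (-36 + H**2)/9 = -4 + H**2/9)
m*r(-1, 6) - 13 = 4*(-4 + (1/9)*(-1)**2) - 13 = 4*(-4 + (1/9)*1) - 13 = 4*(-4 + 1/9) - 13 = 4*(-35/9) - 13 = -140/9 - 13 = -257/9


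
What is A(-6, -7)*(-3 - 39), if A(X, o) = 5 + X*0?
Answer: -210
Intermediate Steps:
A(X, o) = 5 (A(X, o) = 5 + 0 = 5)
A(-6, -7)*(-3 - 39) = 5*(-3 - 39) = 5*(-42) = -210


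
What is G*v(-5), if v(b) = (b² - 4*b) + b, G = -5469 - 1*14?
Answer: -219320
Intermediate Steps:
G = -5483 (G = -5469 - 14 = -5483)
v(b) = b² - 3*b
G*v(-5) = -(-27415)*(-3 - 5) = -(-27415)*(-8) = -5483*40 = -219320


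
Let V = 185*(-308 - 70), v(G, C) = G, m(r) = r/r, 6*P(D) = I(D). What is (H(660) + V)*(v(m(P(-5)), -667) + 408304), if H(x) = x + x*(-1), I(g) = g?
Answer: -28552768650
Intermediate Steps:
P(D) = D/6
m(r) = 1
V = -69930 (V = 185*(-378) = -69930)
H(x) = 0 (H(x) = x - x = 0)
(H(660) + V)*(v(m(P(-5)), -667) + 408304) = (0 - 69930)*(1 + 408304) = -69930*408305 = -28552768650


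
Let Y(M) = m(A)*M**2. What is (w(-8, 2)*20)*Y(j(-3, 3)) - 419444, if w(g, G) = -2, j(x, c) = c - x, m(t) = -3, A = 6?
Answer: -415124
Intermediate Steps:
Y(M) = -3*M**2
(w(-8, 2)*20)*Y(j(-3, 3)) - 419444 = (-2*20)*(-3*(3 - 1*(-3))**2) - 419444 = -(-120)*(3 + 3)**2 - 419444 = -(-120)*6**2 - 419444 = -(-120)*36 - 419444 = -40*(-108) - 419444 = 4320 - 419444 = -415124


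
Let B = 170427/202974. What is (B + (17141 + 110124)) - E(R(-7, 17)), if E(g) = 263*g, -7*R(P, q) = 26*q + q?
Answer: 68441336039/473606 ≈ 1.4451e+5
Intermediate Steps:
B = 56809/67658 (B = 170427*(1/202974) = 56809/67658 ≈ 0.83965)
R(P, q) = -27*q/7 (R(P, q) = -(26*q + q)/7 = -27*q/7)
(B + (17141 + 110124)) - E(R(-7, 17)) = (56809/67658 + (17141 + 110124)) - 263*(-27/7*17) = (56809/67658 + 127265) - 263*(-459)/7 = 8610552179/67658 - 1*(-120717/7) = 8610552179/67658 + 120717/7 = 68441336039/473606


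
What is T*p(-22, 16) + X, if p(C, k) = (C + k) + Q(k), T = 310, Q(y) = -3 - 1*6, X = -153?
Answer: -4803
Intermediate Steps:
Q(y) = -9 (Q(y) = -3 - 6 = -9)
p(C, k) = -9 + C + k (p(C, k) = (C + k) - 9 = -9 + C + k)
T*p(-22, 16) + X = 310*(-9 - 22 + 16) - 153 = 310*(-15) - 153 = -4650 - 153 = -4803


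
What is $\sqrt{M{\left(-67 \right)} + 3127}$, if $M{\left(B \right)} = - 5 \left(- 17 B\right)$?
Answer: $2 i \sqrt{642} \approx 50.675 i$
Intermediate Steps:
$M{\left(B \right)} = 85 B$
$\sqrt{M{\left(-67 \right)} + 3127} = \sqrt{85 \left(-67\right) + 3127} = \sqrt{-5695 + 3127} = \sqrt{-2568} = 2 i \sqrt{642}$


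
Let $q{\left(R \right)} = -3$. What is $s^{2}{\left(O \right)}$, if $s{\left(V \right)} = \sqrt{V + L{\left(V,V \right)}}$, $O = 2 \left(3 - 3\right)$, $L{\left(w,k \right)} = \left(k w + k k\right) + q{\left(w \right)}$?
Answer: $-3$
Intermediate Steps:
$L{\left(w,k \right)} = -3 + k^{2} + k w$ ($L{\left(w,k \right)} = \left(k w + k k\right) - 3 = \left(k w + k^{2}\right) - 3 = \left(k^{2} + k w\right) - 3 = -3 + k^{2} + k w$)
$O = 0$ ($O = 2 \cdot 0 = 0$)
$s{\left(V \right)} = \sqrt{-3 + V + 2 V^{2}}$ ($s{\left(V \right)} = \sqrt{V + \left(-3 + V^{2} + V V\right)} = \sqrt{V + \left(-3 + V^{2} + V^{2}\right)} = \sqrt{V + \left(-3 + 2 V^{2}\right)} = \sqrt{-3 + V + 2 V^{2}}$)
$s^{2}{\left(O \right)} = \left(\sqrt{-3 + 0 + 2 \cdot 0^{2}}\right)^{2} = \left(\sqrt{-3 + 0 + 2 \cdot 0}\right)^{2} = \left(\sqrt{-3 + 0 + 0}\right)^{2} = \left(\sqrt{-3}\right)^{2} = \left(i \sqrt{3}\right)^{2} = -3$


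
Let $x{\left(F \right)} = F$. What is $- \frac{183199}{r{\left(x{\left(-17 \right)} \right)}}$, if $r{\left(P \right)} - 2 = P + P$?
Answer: $\frac{183199}{32} \approx 5725.0$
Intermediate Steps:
$r{\left(P \right)} = 2 + 2 P$ ($r{\left(P \right)} = 2 + \left(P + P\right) = 2 + 2 P$)
$- \frac{183199}{r{\left(x{\left(-17 \right)} \right)}} = - \frac{183199}{2 + 2 \left(-17\right)} = - \frac{183199}{2 - 34} = - \frac{183199}{-32} = \left(-183199\right) \left(- \frac{1}{32}\right) = \frac{183199}{32}$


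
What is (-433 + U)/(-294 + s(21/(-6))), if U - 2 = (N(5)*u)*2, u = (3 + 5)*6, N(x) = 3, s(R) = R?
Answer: 286/595 ≈ 0.48067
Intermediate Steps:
u = 48 (u = 8*6 = 48)
U = 290 (U = 2 + (3*48)*2 = 2 + 144*2 = 2 + 288 = 290)
(-433 + U)/(-294 + s(21/(-6))) = (-433 + 290)/(-294 + 21/(-6)) = -143/(-294 + 21*(-1/6)) = -143/(-294 - 7/2) = -143/(-595/2) = -143*(-2/595) = 286/595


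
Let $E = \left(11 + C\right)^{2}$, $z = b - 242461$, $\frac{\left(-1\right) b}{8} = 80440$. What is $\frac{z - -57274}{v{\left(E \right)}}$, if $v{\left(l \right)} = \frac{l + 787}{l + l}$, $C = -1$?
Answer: $- \frac{165741400}{887} \approx -1.8686 \cdot 10^{5}$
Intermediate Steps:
$b = -643520$ ($b = \left(-8\right) 80440 = -643520$)
$z = -885981$ ($z = -643520 - 242461 = -885981$)
$E = 100$ ($E = \left(11 - 1\right)^{2} = 10^{2} = 100$)
$v{\left(l \right)} = \frac{787 + l}{2 l}$
$\frac{z - -57274}{v{\left(E \right)}} = \frac{-885981 - -57274}{\frac{1}{2} \cdot \frac{1}{100} \left(787 + 100\right)} = \frac{-885981 + 57274}{\frac{1}{2} \cdot \frac{1}{100} \cdot 887} = - \frac{828707}{\frac{887}{200}} = \left(-828707\right) \frac{200}{887} = - \frac{165741400}{887}$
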